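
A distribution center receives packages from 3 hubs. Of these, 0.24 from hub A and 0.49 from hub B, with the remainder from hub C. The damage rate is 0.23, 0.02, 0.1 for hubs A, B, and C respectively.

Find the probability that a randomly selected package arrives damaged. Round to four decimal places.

P(C) = 1 − (0.24 + 0.49) = 0.27.
Using total probability over the partition,
P(D) = P(D|A)·P(A) + P(D|B)·P(B) + P(D|C)·P(C)
      = 0.23·0.24 + 0.02·0.49 + 0.1·0.27
      = 0.0552 + 0.0098 + 0.027 = 0.092

0.0920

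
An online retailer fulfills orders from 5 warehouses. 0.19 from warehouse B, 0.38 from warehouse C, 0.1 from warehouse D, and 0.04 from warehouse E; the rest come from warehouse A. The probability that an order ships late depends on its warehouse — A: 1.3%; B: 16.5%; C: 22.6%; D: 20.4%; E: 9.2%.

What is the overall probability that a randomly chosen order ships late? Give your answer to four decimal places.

P(A) = 1 − (0.19 + 0.38 + 0.1 + 0.04) = 0.29.
P(L) = P(L|A)·P(A) + P(L|B)·P(B) + P(L|C)·P(C) + P(L|D)·P(D) + P(L|E)·P(E)
      = 0.013·0.29 + 0.165·0.19 + 0.226·0.38 + 0.204·0.1 + 0.092·0.04
      = 0.00377 + 0.03135 + 0.08588 + 0.0204 + 0.00368 = 0.14508

0.1451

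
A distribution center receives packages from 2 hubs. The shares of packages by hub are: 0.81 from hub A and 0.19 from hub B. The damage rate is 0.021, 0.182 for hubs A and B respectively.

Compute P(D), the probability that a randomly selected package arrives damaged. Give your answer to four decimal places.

P(D) = P(D|A)·P(A) + P(D|B)·P(B)
      = 0.021·0.81 + 0.182·0.19
      = 0.01701 + 0.03458 = 0.05159

0.0516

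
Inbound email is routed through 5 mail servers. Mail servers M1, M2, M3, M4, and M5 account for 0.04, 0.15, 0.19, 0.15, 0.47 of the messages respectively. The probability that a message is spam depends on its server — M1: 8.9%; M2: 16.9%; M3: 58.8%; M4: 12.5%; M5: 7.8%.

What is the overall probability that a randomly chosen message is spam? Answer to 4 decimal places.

Summing over the partition,
P(S) = P(S|M1)·P(M1) + P(S|M2)·P(M2) + P(S|M3)·P(M3) + P(S|M4)·P(M4) + P(S|M5)·P(M5)
      = 0.089·0.04 + 0.169·0.15 + 0.588·0.19 + 0.125·0.15 + 0.078·0.47
      = 0.00356 + 0.02535 + 0.11172 + 0.01875 + 0.03666 = 0.19604

P(S) ≈ 0.1960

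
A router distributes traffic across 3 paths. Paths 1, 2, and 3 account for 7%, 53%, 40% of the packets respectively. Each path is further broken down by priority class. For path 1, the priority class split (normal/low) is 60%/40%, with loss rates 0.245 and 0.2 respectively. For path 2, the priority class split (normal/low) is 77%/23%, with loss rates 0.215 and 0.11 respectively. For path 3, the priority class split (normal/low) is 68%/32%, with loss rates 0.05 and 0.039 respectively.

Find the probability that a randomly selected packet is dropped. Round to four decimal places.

0.1356

P(L|1) = 0.6·0.245 + 0.4·0.2 = 0.147 + 0.08 = 0.227
P(L|2) = 0.77·0.215 + 0.23·0.11 = 0.16555 + 0.0253 = 0.19085
P(L|3) = 0.68·0.05 + 0.32·0.039 = 0.034 + 0.01248 = 0.04648
Then overall,
P(L) = 0.07·0.227 + 0.53·0.19085 + 0.4·0.04648
      = 0.01589 + 0.1011505 + 0.018592 = 0.1356325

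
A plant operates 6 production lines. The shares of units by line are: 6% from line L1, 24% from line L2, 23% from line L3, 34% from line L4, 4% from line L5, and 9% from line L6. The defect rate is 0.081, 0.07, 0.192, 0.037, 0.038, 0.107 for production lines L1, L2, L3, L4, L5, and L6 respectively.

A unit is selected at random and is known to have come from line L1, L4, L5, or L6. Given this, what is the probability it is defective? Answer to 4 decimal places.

Let S = {L1, L4, L5, L6}.
P(S) = 0.06 + 0.34 + 0.04 + 0.09 = 0.53.
P(D ∩ S) = 0.081·0.06 + 0.037·0.34 + 0.038·0.04 + 0.107·0.09 = 0.00486 + 0.01258 + 0.00152 + 0.00963 = 0.02859.
P(D | S) = 0.02859 / 0.53 = 0.053943…

P(D|S) ≈ 0.0539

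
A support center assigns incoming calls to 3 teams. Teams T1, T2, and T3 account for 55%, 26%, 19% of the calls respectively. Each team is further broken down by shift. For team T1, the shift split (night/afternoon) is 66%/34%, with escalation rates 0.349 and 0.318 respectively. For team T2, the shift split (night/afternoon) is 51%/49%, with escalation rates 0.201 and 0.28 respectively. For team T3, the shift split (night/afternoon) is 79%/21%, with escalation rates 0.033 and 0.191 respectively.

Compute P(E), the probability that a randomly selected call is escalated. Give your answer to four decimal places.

P(E|T1) = 0.66·0.349 + 0.34·0.318 = 0.23034 + 0.10812 = 0.33846
P(E|T2) = 0.51·0.201 + 0.49·0.28 = 0.10251 + 0.1372 = 0.23971
P(E|T3) = 0.79·0.033 + 0.21·0.191 = 0.02607 + 0.04011 = 0.06618
By total probability over the outer partition,
P(E) = 0.55·0.33846 + 0.26·0.23971 + 0.19·0.06618
      = 0.186153 + 0.0623246 + 0.0125742 = 0.2610518

P(E) ≈ 0.2611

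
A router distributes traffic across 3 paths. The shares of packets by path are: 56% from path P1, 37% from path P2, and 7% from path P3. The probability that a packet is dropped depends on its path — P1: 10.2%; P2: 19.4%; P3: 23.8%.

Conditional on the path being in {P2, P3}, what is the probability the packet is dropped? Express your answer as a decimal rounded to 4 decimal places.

0.2010

Let S = {P2, P3}.
P(S) = 0.37 + 0.07 = 0.44.
P(L ∩ S) = 0.194·0.37 + 0.238·0.07 = 0.07178 + 0.01666 = 0.08844.
P(L | S) = 0.08844 / 0.44 = 0.201000…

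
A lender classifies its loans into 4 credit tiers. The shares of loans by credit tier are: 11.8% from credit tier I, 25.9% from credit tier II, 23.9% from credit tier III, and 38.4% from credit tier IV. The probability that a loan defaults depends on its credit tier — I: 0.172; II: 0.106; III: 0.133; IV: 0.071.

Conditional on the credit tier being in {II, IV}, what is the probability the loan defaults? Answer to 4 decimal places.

0.0851

Let S = {II, IV}.
P(S) = 0.259 + 0.384 = 0.643.
P(D ∩ S) = 0.106·0.259 + 0.071·0.384 = 0.027454 + 0.027264 = 0.054718.
P(D | S) = 0.054718 / 0.643 = 0.085098…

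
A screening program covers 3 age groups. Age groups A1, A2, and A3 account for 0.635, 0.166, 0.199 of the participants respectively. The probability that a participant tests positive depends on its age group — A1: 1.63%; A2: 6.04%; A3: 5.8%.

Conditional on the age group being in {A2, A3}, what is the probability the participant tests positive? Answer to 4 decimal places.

Let S = {A2, A3}.
P(S) = 0.166 + 0.199 = 0.365.
P(T ∩ S) = 0.0604·0.166 + 0.058·0.199 = 0.0100264 + 0.011542 = 0.0215684.
P(T | S) = 0.0215684 / 0.365 = 0.059092…

0.0591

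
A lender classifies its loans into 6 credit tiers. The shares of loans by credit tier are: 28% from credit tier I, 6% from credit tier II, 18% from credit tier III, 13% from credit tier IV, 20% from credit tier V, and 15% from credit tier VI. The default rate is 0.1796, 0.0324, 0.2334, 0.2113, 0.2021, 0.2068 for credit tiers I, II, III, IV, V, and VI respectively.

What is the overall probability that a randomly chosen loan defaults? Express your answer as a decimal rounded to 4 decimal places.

0.1932

Using total probability over the partition,
P(D) = P(D|I)·P(I) + P(D|II)·P(II) + P(D|III)·P(III) + P(D|IV)·P(IV) + P(D|V)·P(V) + P(D|VI)·P(VI)
      = 0.1796·0.28 + 0.0324·0.06 + 0.2334·0.18 + 0.2113·0.13 + 0.2021·0.2 + 0.2068·0.15
      = 0.050288 + 0.001944 + 0.042012 + 0.027469 + 0.04042 + 0.03102 = 0.193153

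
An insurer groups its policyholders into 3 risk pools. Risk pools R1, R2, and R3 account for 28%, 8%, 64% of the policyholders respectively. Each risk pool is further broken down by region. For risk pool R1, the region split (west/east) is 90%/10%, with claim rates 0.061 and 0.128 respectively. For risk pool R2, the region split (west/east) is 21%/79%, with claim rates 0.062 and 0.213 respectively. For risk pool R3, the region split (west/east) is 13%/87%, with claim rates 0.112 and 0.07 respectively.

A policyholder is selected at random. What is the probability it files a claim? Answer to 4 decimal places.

P(C|R1) = 0.9·0.061 + 0.1·0.128 = 0.0549 + 0.0128 = 0.0677
P(C|R2) = 0.21·0.062 + 0.79·0.213 = 0.01302 + 0.16827 = 0.18129
P(C|R3) = 0.13·0.112 + 0.87·0.07 = 0.01456 + 0.0609 = 0.07546
By total probability over the outer partition,
P(C) = 0.28·0.0677 + 0.08·0.18129 + 0.64·0.07546
      = 0.018956 + 0.0145032 + 0.0482944 = 0.0817536

0.0818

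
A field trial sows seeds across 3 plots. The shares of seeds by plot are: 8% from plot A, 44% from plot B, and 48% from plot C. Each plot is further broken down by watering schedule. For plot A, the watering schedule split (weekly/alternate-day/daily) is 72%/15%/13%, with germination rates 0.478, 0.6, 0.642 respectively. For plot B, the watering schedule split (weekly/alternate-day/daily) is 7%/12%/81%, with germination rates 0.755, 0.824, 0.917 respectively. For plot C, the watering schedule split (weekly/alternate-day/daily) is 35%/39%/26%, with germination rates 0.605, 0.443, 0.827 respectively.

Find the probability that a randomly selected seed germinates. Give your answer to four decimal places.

P(G) ≈ 0.7228

P(G|A) = 0.72·0.478 + 0.15·0.6 + 0.13·0.642 = 0.34416 + 0.09 + 0.08346 = 0.51762
P(G|B) = 0.07·0.755 + 0.12·0.824 + 0.81·0.917 = 0.05285 + 0.09888 + 0.74277 = 0.8945
P(G|C) = 0.35·0.605 + 0.39·0.443 + 0.26·0.827 = 0.21175 + 0.17277 + 0.21502 = 0.59954
By total probability over the outer partition,
P(G) = 0.08·0.51762 + 0.44·0.8945 + 0.48·0.59954
      = 0.0414096 + 0.39358 + 0.2877792 = 0.7227688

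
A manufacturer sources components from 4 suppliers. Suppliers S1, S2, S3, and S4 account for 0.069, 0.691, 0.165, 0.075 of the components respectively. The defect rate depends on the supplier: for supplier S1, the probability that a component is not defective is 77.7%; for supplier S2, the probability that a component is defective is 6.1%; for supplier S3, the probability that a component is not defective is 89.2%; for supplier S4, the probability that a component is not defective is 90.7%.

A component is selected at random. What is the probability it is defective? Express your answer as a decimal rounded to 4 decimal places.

0.0823

P(D|S1) = 1 − 0.777 = 0.223.
P(D|S3) = 1 − 0.892 = 0.108.
P(D|S4) = 1 − 0.907 = 0.093.
P(D) = P(D|S1)·P(S1) + P(D|S2)·P(S2) + P(D|S3)·P(S3) + P(D|S4)·P(S4)
      = 0.223·0.069 + 0.061·0.691 + 0.108·0.165 + 0.093·0.075
      = 0.015387 + 0.042151 + 0.01782 + 0.006975 = 0.082333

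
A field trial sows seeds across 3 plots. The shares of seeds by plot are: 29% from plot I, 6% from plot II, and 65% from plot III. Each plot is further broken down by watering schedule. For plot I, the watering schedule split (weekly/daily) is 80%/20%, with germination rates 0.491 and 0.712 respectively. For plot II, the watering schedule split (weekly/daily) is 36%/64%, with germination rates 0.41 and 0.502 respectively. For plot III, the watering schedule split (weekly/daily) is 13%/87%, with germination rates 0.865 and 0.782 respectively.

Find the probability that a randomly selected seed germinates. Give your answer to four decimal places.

P(G|I) = 0.8·0.491 + 0.2·0.712 = 0.3928 + 0.1424 = 0.5352
P(G|II) = 0.36·0.41 + 0.64·0.502 = 0.1476 + 0.32128 = 0.46888
P(G|III) = 0.13·0.865 + 0.87·0.782 = 0.11245 + 0.68034 = 0.79279
Then overall,
P(G) = 0.29·0.5352 + 0.06·0.46888 + 0.65·0.79279
      = 0.155208 + 0.0281328 + 0.5153135 = 0.6986543

P(G) ≈ 0.6987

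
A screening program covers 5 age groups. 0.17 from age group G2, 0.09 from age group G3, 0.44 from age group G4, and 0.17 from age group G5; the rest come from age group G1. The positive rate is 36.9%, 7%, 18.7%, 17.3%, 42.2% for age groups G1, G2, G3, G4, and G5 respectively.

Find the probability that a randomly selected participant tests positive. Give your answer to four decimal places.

P(G1) = 1 − (0.17 + 0.09 + 0.44 + 0.17) = 0.13.
P(T) = P(T|G1)·P(G1) + P(T|G2)·P(G2) + P(T|G3)·P(G3) + P(T|G4)·P(G4) + P(T|G5)·P(G5)
      = 0.369·0.13 + 0.07·0.17 + 0.187·0.09 + 0.173·0.44 + 0.422·0.17
      = 0.04797 + 0.0119 + 0.01683 + 0.07612 + 0.07174 = 0.22456

0.2246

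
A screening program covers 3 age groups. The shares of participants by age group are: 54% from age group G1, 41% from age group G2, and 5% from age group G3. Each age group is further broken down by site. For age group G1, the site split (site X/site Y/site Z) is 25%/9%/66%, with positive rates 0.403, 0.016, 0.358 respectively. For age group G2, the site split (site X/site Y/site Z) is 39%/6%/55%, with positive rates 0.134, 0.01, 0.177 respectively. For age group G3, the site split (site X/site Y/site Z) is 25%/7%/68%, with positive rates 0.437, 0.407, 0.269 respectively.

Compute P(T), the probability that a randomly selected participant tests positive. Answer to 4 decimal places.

P(T) ≈ 0.2604

P(T|G1) = 0.25·0.403 + 0.09·0.016 + 0.66·0.358 = 0.10075 + 0.00144 + 0.23628 = 0.33847
P(T|G2) = 0.39·0.134 + 0.06·0.01 + 0.55·0.177 = 0.05226 + 0.0006 + 0.09735 = 0.15021
P(T|G3) = 0.25·0.437 + 0.07·0.407 + 0.68·0.269 = 0.10925 + 0.02849 + 0.18292 = 0.32066
By total probability over the outer partition,
P(T) = 0.54·0.33847 + 0.41·0.15021 + 0.05·0.32066
      = 0.1827738 + 0.0615861 + 0.016033 = 0.2603929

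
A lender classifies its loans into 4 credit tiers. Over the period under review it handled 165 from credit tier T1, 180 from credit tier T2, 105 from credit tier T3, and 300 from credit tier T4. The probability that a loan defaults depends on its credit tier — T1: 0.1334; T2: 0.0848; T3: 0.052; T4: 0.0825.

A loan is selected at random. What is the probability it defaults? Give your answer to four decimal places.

Total: 165 + 180 + 105 + 300 = 750.
P(T1) = 165/750 = 0.22. P(T2) = 180/750 = 0.24. P(T3) = 105/750 = 0.14. P(T4) = 300/750 = 0.4.
P(D) = P(D|T1)·P(T1) + P(D|T2)·P(T2) + P(D|T3)·P(T3) + P(D|T4)·P(T4)
      = 0.1334·0.22 + 0.0848·0.24 + 0.052·0.14 + 0.0825·0.4
      = 0.029348 + 0.020352 + 0.00728 + 0.033 = 0.08998

P(D) ≈ 0.0900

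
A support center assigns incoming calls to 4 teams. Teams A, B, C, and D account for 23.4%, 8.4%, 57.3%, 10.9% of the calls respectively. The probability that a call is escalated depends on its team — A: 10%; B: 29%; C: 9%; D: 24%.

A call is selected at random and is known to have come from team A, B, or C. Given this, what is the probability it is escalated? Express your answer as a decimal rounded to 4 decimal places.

0.1115

Let S = {A, B, C}.
P(S) = 0.234 + 0.084 + 0.573 = 0.891.
P(E ∩ S) = 0.1·0.234 + 0.29·0.084 + 0.09·0.573 = 0.0234 + 0.02436 + 0.05157 = 0.09933.
P(E | S) = 0.09933 / 0.891 = 0.111481…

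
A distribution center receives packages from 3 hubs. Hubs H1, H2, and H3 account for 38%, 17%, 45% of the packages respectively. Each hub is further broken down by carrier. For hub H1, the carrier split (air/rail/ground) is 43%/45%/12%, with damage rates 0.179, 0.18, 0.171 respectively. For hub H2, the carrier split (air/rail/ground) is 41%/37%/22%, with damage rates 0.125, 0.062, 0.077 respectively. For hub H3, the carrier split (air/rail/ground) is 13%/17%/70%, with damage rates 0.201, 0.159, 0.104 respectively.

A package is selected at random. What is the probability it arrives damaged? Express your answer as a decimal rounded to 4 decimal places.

P(D|H1) = 0.43·0.179 + 0.45·0.18 + 0.12·0.171 = 0.07697 + 0.081 + 0.02052 = 0.17849
P(D|H2) = 0.41·0.125 + 0.37·0.062 + 0.22·0.077 = 0.05125 + 0.02294 + 0.01694 = 0.09113
P(D|H3) = 0.13·0.201 + 0.17·0.159 + 0.7·0.104 = 0.02613 + 0.02703 + 0.0728 = 0.12596
Then overall,
P(D) = 0.38·0.17849 + 0.17·0.09113 + 0.45·0.12596
      = 0.0678262 + 0.0154921 + 0.056682 = 0.1400003

0.1400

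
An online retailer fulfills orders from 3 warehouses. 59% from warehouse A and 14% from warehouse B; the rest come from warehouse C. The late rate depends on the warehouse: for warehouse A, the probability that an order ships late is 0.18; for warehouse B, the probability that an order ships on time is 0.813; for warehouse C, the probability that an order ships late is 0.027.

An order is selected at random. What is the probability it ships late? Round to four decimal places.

P(C) = 1 − (0.59 + 0.14) = 0.27.
P(L|B) = 1 − 0.813 = 0.187.
P(L) = P(L|A)·P(A) + P(L|B)·P(B) + P(L|C)·P(C)
      = 0.18·0.59 + 0.187·0.14 + 0.027·0.27
      = 0.1062 + 0.02618 + 0.00729 = 0.13967

P(L) ≈ 0.1397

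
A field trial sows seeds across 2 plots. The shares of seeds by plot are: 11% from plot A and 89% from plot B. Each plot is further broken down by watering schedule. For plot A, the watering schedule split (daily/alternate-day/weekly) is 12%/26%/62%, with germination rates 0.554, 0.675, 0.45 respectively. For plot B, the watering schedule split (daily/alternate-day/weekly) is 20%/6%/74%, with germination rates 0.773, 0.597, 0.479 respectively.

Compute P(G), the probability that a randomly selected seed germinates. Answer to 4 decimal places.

P(G) ≈ 0.5423

P(G|A) = 0.12·0.554 + 0.26·0.675 + 0.62·0.45 = 0.06648 + 0.1755 + 0.279 = 0.52098
P(G|B) = 0.2·0.773 + 0.06·0.597 + 0.74·0.479 = 0.1546 + 0.03582 + 0.35446 = 0.54488
By total probability over the outer partition,
P(G) = 0.11·0.52098 + 0.89·0.54488
      = 0.0573078 + 0.4849432 = 0.542251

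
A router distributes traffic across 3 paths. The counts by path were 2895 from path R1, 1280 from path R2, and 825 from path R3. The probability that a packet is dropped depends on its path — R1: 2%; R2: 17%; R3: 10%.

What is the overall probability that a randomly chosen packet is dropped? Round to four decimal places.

P(L) ≈ 0.0716

Total: 2895 + 1280 + 825 = 5000.
P(R1) = 2895/5000 = 0.579. P(R2) = 1280/5000 = 0.256. P(R3) = 825/5000 = 0.165.
Summing over the partition,
P(L) = P(L|R1)·P(R1) + P(L|R2)·P(R2) + P(L|R3)·P(R3)
      = 0.02·0.579 + 0.17·0.256 + 0.1·0.165
      = 0.01158 + 0.04352 + 0.0165 = 0.0716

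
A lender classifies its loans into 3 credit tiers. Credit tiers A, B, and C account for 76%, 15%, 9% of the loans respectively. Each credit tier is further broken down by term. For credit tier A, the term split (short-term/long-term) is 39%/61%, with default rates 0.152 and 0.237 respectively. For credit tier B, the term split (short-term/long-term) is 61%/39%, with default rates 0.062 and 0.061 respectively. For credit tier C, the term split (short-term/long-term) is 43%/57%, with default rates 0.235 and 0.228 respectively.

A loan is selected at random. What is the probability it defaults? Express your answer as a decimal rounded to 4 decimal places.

P(D) ≈ 0.1850

P(D|A) = 0.39·0.152 + 0.61·0.237 = 0.05928 + 0.14457 = 0.20385
P(D|B) = 0.61·0.062 + 0.39·0.061 = 0.03782 + 0.02379 = 0.06161
P(D|C) = 0.43·0.235 + 0.57·0.228 = 0.10105 + 0.12996 = 0.23101
Then overall,
P(D) = 0.76·0.20385 + 0.15·0.06161 + 0.09·0.23101
      = 0.154926 + 0.0092415 + 0.0207909 = 0.1849584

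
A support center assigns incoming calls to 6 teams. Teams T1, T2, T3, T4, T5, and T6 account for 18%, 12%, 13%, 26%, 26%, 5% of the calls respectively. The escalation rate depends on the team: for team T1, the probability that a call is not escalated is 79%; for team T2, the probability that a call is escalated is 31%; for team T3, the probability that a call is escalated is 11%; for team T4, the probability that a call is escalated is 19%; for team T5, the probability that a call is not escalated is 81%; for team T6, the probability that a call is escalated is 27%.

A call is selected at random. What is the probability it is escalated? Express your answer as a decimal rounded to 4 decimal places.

P(E|T1) = 1 − 0.79 = 0.21.
P(E|T5) = 1 − 0.81 = 0.19.
P(E) = P(E|T1)·P(T1) + P(E|T2)·P(T2) + P(E|T3)·P(T3) + P(E|T4)·P(T4) + P(E|T5)·P(T5) + P(E|T6)·P(T6)
      = 0.21·0.18 + 0.31·0.12 + 0.11·0.13 + 0.19·0.26 + 0.19·0.26 + 0.27·0.05
      = 0.0378 + 0.0372 + 0.0143 + 0.0494 + 0.0494 + 0.0135 = 0.2016

P(E) ≈ 0.2016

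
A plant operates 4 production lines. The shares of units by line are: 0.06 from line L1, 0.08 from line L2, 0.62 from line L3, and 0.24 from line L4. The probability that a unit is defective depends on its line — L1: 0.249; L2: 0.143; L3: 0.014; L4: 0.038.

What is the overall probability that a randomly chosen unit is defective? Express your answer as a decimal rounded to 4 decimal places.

0.0442

Using total probability over the partition,
P(D) = P(D|L1)·P(L1) + P(D|L2)·P(L2) + P(D|L3)·P(L3) + P(D|L4)·P(L4)
      = 0.249·0.06 + 0.143·0.08 + 0.014·0.62 + 0.038·0.24
      = 0.01494 + 0.01144 + 0.00868 + 0.00912 = 0.04418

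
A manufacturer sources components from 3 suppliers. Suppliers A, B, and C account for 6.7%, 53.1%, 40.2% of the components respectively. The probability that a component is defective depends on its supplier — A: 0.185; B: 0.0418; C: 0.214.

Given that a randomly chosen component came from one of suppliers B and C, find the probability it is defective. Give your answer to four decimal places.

0.1160

Let S = {B, C}.
P(S) = 0.531 + 0.402 = 0.933.
P(D ∩ S) = 0.0418·0.531 + 0.214·0.402 = 0.0221958 + 0.086028 = 0.1082238.
P(D | S) = 0.1082238 / 0.933 = 0.115995…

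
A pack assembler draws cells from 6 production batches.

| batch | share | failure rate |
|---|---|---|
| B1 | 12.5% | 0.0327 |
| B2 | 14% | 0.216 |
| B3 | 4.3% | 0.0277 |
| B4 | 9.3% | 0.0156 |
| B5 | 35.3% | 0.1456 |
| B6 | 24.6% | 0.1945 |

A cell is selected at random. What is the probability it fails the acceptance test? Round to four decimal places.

P(F) ≈ 0.1362

Summing over the partition,
P(F) = P(F|B1)·P(B1) + P(F|B2)·P(B2) + P(F|B3)·P(B3) + P(F|B4)·P(B4) + P(F|B5)·P(B5) + P(F|B6)·P(B6)
      = 0.0327·0.125 + 0.216·0.14 + 0.0277·0.043 + 0.0156·0.093 + 0.1456·0.353 + 0.1945·0.246
      = 0.0040875 + 0.03024 + 0.0011911 + 0.0014508 + 0.0513968 + 0.047847 = 0.1362132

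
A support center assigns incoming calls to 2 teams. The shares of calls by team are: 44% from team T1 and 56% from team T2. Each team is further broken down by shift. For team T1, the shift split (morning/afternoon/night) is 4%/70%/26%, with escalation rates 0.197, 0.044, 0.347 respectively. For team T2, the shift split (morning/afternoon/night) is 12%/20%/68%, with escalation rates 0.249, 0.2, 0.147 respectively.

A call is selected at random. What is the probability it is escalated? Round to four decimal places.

0.1518

P(E|T1) = 0.04·0.197 + 0.7·0.044 + 0.26·0.347 = 0.00788 + 0.0308 + 0.09022 = 0.1289
P(E|T2) = 0.12·0.249 + 0.2·0.2 + 0.68·0.147 = 0.02988 + 0.04 + 0.09996 = 0.16984
Then overall,
P(E) = 0.44·0.1289 + 0.56·0.16984
      = 0.056716 + 0.0951104 = 0.1518264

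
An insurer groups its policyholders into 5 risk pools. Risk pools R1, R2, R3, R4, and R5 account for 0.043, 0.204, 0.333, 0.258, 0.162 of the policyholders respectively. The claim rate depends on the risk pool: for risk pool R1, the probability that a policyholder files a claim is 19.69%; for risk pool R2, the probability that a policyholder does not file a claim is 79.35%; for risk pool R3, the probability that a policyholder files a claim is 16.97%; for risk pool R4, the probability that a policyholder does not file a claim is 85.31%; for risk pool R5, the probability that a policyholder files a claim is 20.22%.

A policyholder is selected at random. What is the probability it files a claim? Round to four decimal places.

P(C|R2) = 1 − 0.7935 = 0.2065.
P(C|R4) = 1 − 0.8531 = 0.1469.
P(C) = P(C|R1)·P(R1) + P(C|R2)·P(R2) + P(C|R3)·P(R3) + P(C|R4)·P(R4) + P(C|R5)·P(R5)
      = 0.1969·0.043 + 0.2065·0.204 + 0.1697·0.333 + 0.1469·0.258 + 0.2022·0.162
      = 0.0084667 + 0.042126 + 0.0565101 + 0.0379002 + 0.0327564 = 0.1777594

P(C) ≈ 0.1778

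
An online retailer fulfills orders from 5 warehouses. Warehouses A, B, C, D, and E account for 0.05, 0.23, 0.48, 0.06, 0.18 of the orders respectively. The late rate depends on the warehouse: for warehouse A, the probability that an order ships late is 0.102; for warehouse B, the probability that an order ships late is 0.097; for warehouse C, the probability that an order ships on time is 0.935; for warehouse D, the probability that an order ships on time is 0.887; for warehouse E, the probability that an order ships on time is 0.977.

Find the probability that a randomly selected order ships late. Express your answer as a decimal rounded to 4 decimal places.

P(L) ≈ 0.0695

P(L|C) = 1 − 0.935 = 0.065.
P(L|D) = 1 − 0.887 = 0.113.
P(L|E) = 1 − 0.977 = 0.023.
Summing over the partition,
P(L) = P(L|A)·P(A) + P(L|B)·P(B) + P(L|C)·P(C) + P(L|D)·P(D) + P(L|E)·P(E)
      = 0.102·0.05 + 0.097·0.23 + 0.065·0.48 + 0.113·0.06 + 0.023·0.18
      = 0.0051 + 0.02231 + 0.0312 + 0.00678 + 0.00414 = 0.06953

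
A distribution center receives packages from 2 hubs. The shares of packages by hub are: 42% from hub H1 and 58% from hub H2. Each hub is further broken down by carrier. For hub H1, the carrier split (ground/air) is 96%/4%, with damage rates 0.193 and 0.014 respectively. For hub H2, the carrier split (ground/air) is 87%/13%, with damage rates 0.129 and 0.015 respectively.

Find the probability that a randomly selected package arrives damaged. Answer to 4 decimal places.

P(D|H1) = 0.96·0.193 + 0.04·0.014 = 0.18528 + 0.00056 = 0.18584
P(D|H2) = 0.87·0.129 + 0.13·0.015 = 0.11223 + 0.00195 = 0.11418
Then overall,
P(D) = 0.42·0.18584 + 0.58·0.11418
      = 0.0780528 + 0.0662244 = 0.1442772

0.1443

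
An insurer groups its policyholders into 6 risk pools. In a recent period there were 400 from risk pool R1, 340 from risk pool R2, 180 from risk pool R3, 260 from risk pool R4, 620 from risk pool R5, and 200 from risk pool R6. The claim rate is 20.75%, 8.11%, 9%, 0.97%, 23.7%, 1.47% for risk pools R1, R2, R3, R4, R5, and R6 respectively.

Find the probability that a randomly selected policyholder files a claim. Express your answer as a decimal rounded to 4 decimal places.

Total: 400 + 340 + 180 + 260 + 620 + 200 = 2000.
P(R1) = 400/2000 = 0.2. P(R2) = 340/2000 = 0.17. P(R3) = 180/2000 = 0.09. P(R4) = 260/2000 = 0.13. P(R5) = 620/2000 = 0.31. P(R6) = 200/2000 = 0.1.
P(C) = P(C|R1)·P(R1) + P(C|R2)·P(R2) + P(C|R3)·P(R3) + P(C|R4)·P(R4) + P(C|R5)·P(R5) + P(C|R6)·P(R6)
      = 0.2075·0.2 + 0.0811·0.17 + 0.09·0.09 + 0.0097·0.13 + 0.237·0.31 + 0.0147·0.1
      = 0.0415 + 0.013787 + 0.0081 + 0.001261 + 0.07347 + 0.00147 = 0.139588

0.1396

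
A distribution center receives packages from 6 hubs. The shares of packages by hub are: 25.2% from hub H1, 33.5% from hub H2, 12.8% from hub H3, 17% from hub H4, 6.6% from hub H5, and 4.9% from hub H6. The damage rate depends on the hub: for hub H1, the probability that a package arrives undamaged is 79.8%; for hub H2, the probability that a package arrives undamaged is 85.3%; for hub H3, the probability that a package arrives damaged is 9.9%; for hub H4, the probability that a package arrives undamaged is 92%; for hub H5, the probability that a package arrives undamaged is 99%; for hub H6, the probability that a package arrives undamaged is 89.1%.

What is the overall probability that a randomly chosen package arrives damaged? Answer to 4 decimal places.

P(D|H1) = 1 − 0.798 = 0.202.
P(D|H2) = 1 − 0.853 = 0.147.
P(D|H4) = 1 − 0.92 = 0.08.
P(D|H5) = 1 − 0.99 = 0.01.
P(D|H6) = 1 − 0.891 = 0.109.
By the law of total probability,
P(D) = P(D|H1)·P(H1) + P(D|H2)·P(H2) + P(D|H3)·P(H3) + P(D|H4)·P(H4) + P(D|H5)·P(H5) + P(D|H6)·P(H6)
      = 0.202·0.252 + 0.147·0.335 + 0.099·0.128 + 0.08·0.17 + 0.01·0.066 + 0.109·0.049
      = 0.050904 + 0.049245 + 0.012672 + 0.0136 + 0.00066 + 0.005341 = 0.132422

P(D) ≈ 0.1324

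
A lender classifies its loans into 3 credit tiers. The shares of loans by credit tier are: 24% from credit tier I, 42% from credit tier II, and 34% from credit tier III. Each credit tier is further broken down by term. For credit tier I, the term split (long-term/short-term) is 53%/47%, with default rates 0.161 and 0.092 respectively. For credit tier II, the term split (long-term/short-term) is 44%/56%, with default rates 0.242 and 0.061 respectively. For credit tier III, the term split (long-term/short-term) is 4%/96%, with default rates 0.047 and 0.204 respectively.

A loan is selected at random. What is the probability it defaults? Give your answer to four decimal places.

P(D|I) = 0.53·0.161 + 0.47·0.092 = 0.08533 + 0.04324 = 0.12857
P(D|II) = 0.44·0.242 + 0.56·0.061 = 0.10648 + 0.03416 = 0.14064
P(D|III) = 0.04·0.047 + 0.96·0.204 = 0.00188 + 0.19584 = 0.19772
By total probability over the outer partition,
P(D) = 0.24·0.12857 + 0.42·0.14064 + 0.34·0.19772
      = 0.0308568 + 0.0590688 + 0.0672248 = 0.1571504

0.1572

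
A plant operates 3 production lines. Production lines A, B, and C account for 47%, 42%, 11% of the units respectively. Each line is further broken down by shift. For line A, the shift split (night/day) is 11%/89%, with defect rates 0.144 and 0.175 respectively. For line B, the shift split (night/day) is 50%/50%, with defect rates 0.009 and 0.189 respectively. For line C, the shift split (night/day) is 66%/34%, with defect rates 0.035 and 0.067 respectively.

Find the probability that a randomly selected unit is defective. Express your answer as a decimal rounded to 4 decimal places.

0.1273

P(D|A) = 0.11·0.144 + 0.89·0.175 = 0.01584 + 0.15575 = 0.17159
P(D|B) = 0.5·0.009 + 0.5·0.189 = 0.0045 + 0.0945 = 0.099
P(D|C) = 0.66·0.035 + 0.34·0.067 = 0.0231 + 0.02278 = 0.04588
Then overall,
P(D) = 0.47·0.17159 + 0.42·0.099 + 0.11·0.04588
      = 0.0806473 + 0.04158 + 0.0050468 = 0.1272741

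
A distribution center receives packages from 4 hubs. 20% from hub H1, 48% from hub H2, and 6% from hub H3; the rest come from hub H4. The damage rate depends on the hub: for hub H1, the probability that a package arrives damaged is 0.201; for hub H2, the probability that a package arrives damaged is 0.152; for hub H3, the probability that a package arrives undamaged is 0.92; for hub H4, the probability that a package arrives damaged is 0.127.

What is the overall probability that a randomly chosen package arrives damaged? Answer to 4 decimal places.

P(D) ≈ 0.1510

P(H4) = 1 − (0.2 + 0.48 + 0.06) = 0.26.
P(D|H3) = 1 − 0.92 = 0.08.
P(D) = P(D|H1)·P(H1) + P(D|H2)·P(H2) + P(D|H3)·P(H3) + P(D|H4)·P(H4)
      = 0.201·0.2 + 0.152·0.48 + 0.08·0.06 + 0.127·0.26
      = 0.0402 + 0.07296 + 0.0048 + 0.03302 = 0.15098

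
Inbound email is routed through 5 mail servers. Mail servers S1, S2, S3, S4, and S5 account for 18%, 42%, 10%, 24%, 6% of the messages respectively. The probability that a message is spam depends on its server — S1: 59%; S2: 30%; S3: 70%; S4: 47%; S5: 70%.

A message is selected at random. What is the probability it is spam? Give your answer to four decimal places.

By the law of total probability,
P(S) = P(S|S1)·P(S1) + P(S|S2)·P(S2) + P(S|S3)·P(S3) + P(S|S4)·P(S4) + P(S|S5)·P(S5)
      = 0.59·0.18 + 0.3·0.42 + 0.7·0.1 + 0.47·0.24 + 0.7·0.06
      = 0.1062 + 0.126 + 0.07 + 0.1128 + 0.042 = 0.457

P(S) ≈ 0.4570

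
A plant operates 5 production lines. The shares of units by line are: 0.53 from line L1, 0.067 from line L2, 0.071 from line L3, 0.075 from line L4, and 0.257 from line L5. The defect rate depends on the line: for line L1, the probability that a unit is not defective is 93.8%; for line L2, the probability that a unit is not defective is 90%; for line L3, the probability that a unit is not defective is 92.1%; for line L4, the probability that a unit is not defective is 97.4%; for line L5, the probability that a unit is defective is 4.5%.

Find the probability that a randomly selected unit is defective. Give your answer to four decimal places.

P(D|L1) = 1 − 0.938 = 0.062.
P(D|L2) = 1 − 0.9 = 0.1.
P(D|L3) = 1 − 0.921 = 0.079.
P(D|L4) = 1 − 0.974 = 0.026.
P(D) = P(D|L1)·P(L1) + P(D|L2)·P(L2) + P(D|L3)·P(L3) + P(D|L4)·P(L4) + P(D|L5)·P(L5)
      = 0.062·0.53 + 0.1·0.067 + 0.079·0.071 + 0.026·0.075 + 0.045·0.257
      = 0.03286 + 0.0067 + 0.005609 + 0.00195 + 0.011565 = 0.058684

P(D) ≈ 0.0587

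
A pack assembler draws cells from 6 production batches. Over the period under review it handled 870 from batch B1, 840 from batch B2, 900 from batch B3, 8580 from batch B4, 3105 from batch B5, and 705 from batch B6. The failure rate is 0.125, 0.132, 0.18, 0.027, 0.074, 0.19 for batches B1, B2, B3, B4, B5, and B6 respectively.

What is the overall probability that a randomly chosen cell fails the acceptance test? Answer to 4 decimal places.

Total: 870 + 840 + 900 + 8580 + 3105 + 705 = 15000.
P(B1) = 870/15000 = 0.058. P(B2) = 840/15000 = 0.056. P(B3) = 900/15000 = 0.06. P(B4) = 8580/15000 = 0.572. P(B5) = 3105/15000 = 0.207. P(B6) = 705/15000 = 0.047.
P(F) = P(F|B1)·P(B1) + P(F|B2)·P(B2) + P(F|B3)·P(B3) + P(F|B4)·P(B4) + P(F|B5)·P(B5) + P(F|B6)·P(B6)
      = 0.125·0.058 + 0.132·0.056 + 0.18·0.06 + 0.027·0.572 + 0.074·0.207 + 0.19·0.047
      = 0.00725 + 0.007392 + 0.0108 + 0.015444 + 0.015318 + 0.00893 = 0.065134

0.0651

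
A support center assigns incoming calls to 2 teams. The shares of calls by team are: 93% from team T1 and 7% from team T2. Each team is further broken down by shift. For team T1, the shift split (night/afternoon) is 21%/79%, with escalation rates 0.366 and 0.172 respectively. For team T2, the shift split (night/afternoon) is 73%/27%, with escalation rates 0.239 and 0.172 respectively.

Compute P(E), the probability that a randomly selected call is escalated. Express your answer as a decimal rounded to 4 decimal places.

P(E) ≈ 0.2133

P(E|T1) = 0.21·0.366 + 0.79·0.172 = 0.07686 + 0.13588 = 0.21274
P(E|T2) = 0.73·0.239 + 0.27·0.172 = 0.17447 + 0.04644 = 0.22091
Then overall,
P(E) = 0.93·0.21274 + 0.07·0.22091
      = 0.1978482 + 0.0154637 = 0.2133119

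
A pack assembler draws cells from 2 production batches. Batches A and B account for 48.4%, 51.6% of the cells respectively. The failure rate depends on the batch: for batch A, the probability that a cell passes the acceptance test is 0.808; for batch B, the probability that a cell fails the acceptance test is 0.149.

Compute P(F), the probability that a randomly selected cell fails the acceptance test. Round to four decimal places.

0.1698

P(F|A) = 1 − 0.808 = 0.192.
P(F) = P(F|A)·P(A) + P(F|B)·P(B)
      = 0.192·0.484 + 0.149·0.516
      = 0.092928 + 0.076884 = 0.169812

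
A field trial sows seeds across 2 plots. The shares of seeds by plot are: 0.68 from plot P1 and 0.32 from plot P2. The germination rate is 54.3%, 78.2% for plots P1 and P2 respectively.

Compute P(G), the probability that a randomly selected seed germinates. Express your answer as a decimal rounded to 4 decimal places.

0.6195

P(G) = P(G|P1)·P(P1) + P(G|P2)·P(P2)
      = 0.543·0.68 + 0.782·0.32
      = 0.36924 + 0.25024 = 0.61948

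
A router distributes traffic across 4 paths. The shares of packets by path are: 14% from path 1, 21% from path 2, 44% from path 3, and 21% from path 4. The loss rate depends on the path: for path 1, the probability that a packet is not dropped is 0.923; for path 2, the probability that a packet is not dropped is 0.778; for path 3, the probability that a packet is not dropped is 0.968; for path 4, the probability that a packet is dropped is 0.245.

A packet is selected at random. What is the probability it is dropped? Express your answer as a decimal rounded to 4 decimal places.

P(L|1) = 1 − 0.923 = 0.077.
P(L|2) = 1 − 0.778 = 0.222.
P(L|3) = 1 − 0.968 = 0.032.
P(L) = P(L|1)·P(1) + P(L|2)·P(2) + P(L|3)·P(3) + P(L|4)·P(4)
      = 0.077·0.14 + 0.222·0.21 + 0.032·0.44 + 0.245·0.21
      = 0.01078 + 0.04662 + 0.01408 + 0.05145 = 0.12293

P(L) ≈ 0.1229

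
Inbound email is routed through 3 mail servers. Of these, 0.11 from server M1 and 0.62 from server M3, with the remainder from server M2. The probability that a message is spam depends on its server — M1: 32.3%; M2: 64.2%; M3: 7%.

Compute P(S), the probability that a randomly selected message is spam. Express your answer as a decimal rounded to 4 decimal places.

0.2523

P(M2) = 1 − (0.11 + 0.62) = 0.27.
P(S) = P(S|M1)·P(M1) + P(S|M2)·P(M2) + P(S|M3)·P(M3)
      = 0.323·0.11 + 0.642·0.27 + 0.07·0.62
      = 0.03553 + 0.17334 + 0.0434 = 0.25227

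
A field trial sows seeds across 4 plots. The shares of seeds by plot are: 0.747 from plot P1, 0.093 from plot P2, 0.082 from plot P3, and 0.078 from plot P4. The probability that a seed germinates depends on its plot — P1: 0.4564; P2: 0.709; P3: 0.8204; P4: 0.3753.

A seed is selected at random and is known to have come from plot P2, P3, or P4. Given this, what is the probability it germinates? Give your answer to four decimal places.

Let S = {P2, P3, P4}.
P(S) = 0.093 + 0.082 + 0.078 = 0.253.
P(G ∩ S) = 0.709·0.093 + 0.8204·0.082 + 0.3753·0.078 = 0.065937 + 0.0672728 + 0.0292734 = 0.1624832.
P(G | S) = 0.1624832 / 0.253 = 0.642226…

0.6422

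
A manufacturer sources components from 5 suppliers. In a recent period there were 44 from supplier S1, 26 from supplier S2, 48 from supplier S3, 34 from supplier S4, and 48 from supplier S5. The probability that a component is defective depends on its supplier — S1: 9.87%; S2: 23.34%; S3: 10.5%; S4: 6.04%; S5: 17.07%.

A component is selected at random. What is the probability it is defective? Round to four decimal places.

P(D) ≈ 0.1285

Total: 44 + 26 + 48 + 34 + 48 = 200.
P(S1) = 44/200 = 0.22. P(S2) = 26/200 = 0.13. P(S3) = 48/200 = 0.24. P(S4) = 34/200 = 0.17. P(S5) = 48/200 = 0.24.
By the law of total probability,
P(D) = P(D|S1)·P(S1) + P(D|S2)·P(S2) + P(D|S3)·P(S3) + P(D|S4)·P(S4) + P(D|S5)·P(S5)
      = 0.0987·0.22 + 0.2334·0.13 + 0.105·0.24 + 0.0604·0.17 + 0.1707·0.24
      = 0.021714 + 0.030342 + 0.0252 + 0.010268 + 0.040968 = 0.128492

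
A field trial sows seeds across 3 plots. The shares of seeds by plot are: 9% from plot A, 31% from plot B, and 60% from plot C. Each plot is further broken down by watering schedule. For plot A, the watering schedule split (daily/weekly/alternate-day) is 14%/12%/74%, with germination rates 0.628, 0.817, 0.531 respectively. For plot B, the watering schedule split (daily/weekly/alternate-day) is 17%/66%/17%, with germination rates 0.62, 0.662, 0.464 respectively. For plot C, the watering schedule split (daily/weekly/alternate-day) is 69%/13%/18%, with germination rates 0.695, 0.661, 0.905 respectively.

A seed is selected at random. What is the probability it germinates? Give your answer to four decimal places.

P(G|A) = 0.14·0.628 + 0.12·0.817 + 0.74·0.531 = 0.08792 + 0.09804 + 0.39294 = 0.5789
P(G|B) = 0.17·0.62 + 0.66·0.662 + 0.17·0.464 = 0.1054 + 0.43692 + 0.07888 = 0.6212
P(G|C) = 0.69·0.695 + 0.13·0.661 + 0.18·0.905 = 0.47955 + 0.08593 + 0.1629 = 0.72838
By total probability over the outer partition,
P(G) = 0.09·0.5789 + 0.31·0.6212 + 0.6·0.72838
      = 0.052101 + 0.192572 + 0.437028 = 0.681701

P(G) ≈ 0.6817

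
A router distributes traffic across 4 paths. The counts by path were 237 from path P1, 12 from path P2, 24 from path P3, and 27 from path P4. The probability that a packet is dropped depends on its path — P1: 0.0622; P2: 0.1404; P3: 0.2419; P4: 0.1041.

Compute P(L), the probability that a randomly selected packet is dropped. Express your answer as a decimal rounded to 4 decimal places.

P(L) ≈ 0.0835

Total: 237 + 12 + 24 + 27 = 300.
P(P1) = 237/300 = 0.79. P(P2) = 12/300 = 0.04. P(P3) = 24/300 = 0.08. P(P4) = 27/300 = 0.09.
P(L) = P(L|P1)·P(P1) + P(L|P2)·P(P2) + P(L|P3)·P(P3) + P(L|P4)·P(P4)
      = 0.0622·0.79 + 0.1404·0.04 + 0.2419·0.08 + 0.1041·0.09
      = 0.049138 + 0.005616 + 0.019352 + 0.009369 = 0.083475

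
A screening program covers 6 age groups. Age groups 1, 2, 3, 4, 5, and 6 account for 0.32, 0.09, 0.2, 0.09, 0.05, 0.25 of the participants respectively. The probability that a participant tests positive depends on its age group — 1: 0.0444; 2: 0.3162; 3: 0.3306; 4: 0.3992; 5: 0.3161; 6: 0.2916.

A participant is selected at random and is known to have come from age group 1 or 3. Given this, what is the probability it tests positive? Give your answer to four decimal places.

Let S = {1, 3}.
P(S) = 0.32 + 0.2 = 0.52.
P(T ∩ S) = 0.0444·0.32 + 0.3306·0.2 = 0.014208 + 0.06612 = 0.080328.
P(T | S) = 0.080328 / 0.52 = 0.154477…

0.1545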